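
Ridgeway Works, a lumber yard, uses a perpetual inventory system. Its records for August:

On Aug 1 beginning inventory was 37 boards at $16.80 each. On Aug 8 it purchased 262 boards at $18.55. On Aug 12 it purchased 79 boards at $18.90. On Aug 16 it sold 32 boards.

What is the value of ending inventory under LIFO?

Ending inventory = $6,370.00

Aug 16, 32 sold [LIFO — newest first]: 32 @ $18.90 = $604.80
Ending inventory: 37 @ $16.80 + 262 @ $18.55 + 47 @ $18.90 = $6,370.00
Check: goods available $6,974.80 = COGS $604.80 + ending $6,370.00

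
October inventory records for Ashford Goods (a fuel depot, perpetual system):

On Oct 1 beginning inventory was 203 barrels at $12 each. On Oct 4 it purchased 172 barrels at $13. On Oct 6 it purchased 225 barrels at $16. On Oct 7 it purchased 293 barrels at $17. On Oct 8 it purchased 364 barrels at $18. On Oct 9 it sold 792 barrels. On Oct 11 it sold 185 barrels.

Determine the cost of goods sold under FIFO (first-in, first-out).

COGS = $14,765

Oct 9, 792 sold [FIFO — oldest first]: 203 @ $12 + 172 @ $13 + 225 @ $16 + 192 @ $17 = $11,536
Oct 11, 185 sold [FIFO — oldest first]: 101 @ $17 + 84 @ $18 = $3,229
Total COGS = $11,536 + $3,229 = $14,765
Ending inventory: 280 @ $18 = $5,040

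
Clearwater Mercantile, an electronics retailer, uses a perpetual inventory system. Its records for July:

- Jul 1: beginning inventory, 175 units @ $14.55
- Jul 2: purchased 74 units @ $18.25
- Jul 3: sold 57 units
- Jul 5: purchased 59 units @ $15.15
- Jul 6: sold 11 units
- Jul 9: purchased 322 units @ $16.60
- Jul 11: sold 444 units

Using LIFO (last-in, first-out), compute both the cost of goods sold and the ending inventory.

Jul 3, 57 sold [LIFO — newest first]: 57 @ $18.25 = $1,040.25
Jul 6, 11 sold [LIFO — newest first]: 11 @ $15.15 = $166.65
Jul 11, 444 sold [LIFO — newest first]: 322 @ $16.60 + 48 @ $15.15 + 17 @ $18.25 + 57 @ $14.55 = $7,212.00
Total COGS = $1,040.25 + $166.65 + $7,212.00 = $8,418.90
Ending inventory: 118 @ $14.55 = $1,716.90

COGS = $8,418.90; ending inventory = $1,716.90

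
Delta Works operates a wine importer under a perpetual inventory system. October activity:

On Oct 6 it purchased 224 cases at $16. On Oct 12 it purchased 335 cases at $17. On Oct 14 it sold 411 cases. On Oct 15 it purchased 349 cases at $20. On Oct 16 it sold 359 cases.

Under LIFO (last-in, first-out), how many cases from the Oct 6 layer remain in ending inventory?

Oct 14, 411 sold [LIFO — newest first]: 335 @ $17 + 76 @ $16 = $6,911
Oct 16, 359 sold [LIFO — newest first]: 349 @ $20 + 10 @ $16 = $7,140
Total COGS = $6,911 + $7,140 = $14,051
Ending inventory: 138 @ $16 = $2,208

138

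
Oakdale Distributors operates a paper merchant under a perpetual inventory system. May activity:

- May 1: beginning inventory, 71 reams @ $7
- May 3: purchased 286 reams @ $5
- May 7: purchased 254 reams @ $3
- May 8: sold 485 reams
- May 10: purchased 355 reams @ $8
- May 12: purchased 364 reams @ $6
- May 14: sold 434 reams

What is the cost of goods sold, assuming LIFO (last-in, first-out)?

COGS = $4,661

May 8, 485 sold [LIFO — newest first]: 254 @ $3 + 231 @ $5 = $1,917
May 14, 434 sold [LIFO — newest first]: 364 @ $6 + 70 @ $8 = $2,744
Total COGS = $1,917 + $2,744 = $4,661
Ending inventory: 71 @ $7 + 55 @ $5 + 285 @ $8 = $3,052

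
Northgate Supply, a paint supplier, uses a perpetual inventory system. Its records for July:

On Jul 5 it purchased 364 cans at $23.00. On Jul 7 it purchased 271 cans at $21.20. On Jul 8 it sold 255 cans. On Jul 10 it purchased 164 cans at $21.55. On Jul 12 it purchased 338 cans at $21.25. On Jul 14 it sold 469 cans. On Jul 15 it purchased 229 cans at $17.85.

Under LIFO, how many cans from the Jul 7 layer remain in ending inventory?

Jul 8, 255 sold [LIFO — newest first]: 255 @ $21.20 = $5,406.00
Jul 14, 469 sold [LIFO — newest first]: 338 @ $21.25 + 131 @ $21.55 = $10,005.55
Total COGS = $5,406.00 + $10,005.55 = $15,411.55
Ending inventory: 364 @ $23.00 + 16 @ $21.20 + 33 @ $21.55 + 229 @ $17.85 = $13,510.00
Check: goods available $28,921.55 = COGS $15,411.55 + ending $13,510.00

16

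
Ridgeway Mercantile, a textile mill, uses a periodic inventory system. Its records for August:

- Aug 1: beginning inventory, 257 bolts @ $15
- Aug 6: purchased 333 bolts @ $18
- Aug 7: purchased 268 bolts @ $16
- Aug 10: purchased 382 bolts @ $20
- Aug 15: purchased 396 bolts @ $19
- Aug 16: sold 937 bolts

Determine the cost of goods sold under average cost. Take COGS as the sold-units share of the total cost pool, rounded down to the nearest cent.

COGS = $16,781.80

Aug 16, sell 937: 937/1636 × $29,301.00 → $16,781.80
Ending inventory (cost pool remaining) = $12,519.20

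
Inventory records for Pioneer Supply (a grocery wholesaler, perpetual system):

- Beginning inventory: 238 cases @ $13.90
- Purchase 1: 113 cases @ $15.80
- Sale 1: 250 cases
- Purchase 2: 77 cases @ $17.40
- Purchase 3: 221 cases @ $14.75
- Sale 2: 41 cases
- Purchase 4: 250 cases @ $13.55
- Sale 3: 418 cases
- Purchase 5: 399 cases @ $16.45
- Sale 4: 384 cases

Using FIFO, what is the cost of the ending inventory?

Sale 1 (250) [FIFO — oldest first]: 238 @ $13.90 + 12 @ $15.80 = $3,497.80
Sale 2 (41) [FIFO — oldest first]: 41 @ $15.80 = $647.80
Sale 3 (418) [FIFO — oldest first]: 60 @ $15.80 + 77 @ $17.40 + 221 @ $14.75 + 60 @ $13.55 = $6,360.55
Sale 4 (384) [FIFO — oldest first]: 190 @ $13.55 + 194 @ $16.45 = $5,765.80
Total COGS = $3,497.80 + $647.80 + $6,360.55 + $5,765.80 = $16,271.95
Ending inventory: 205 @ $16.45 = $3,372.25

Ending inventory = $3,372.25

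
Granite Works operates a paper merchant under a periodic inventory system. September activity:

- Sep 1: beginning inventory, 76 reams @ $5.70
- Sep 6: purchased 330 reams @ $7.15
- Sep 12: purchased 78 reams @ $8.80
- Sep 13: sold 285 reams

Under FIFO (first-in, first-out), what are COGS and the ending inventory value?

Sep 13, 285 sold [FIFO — oldest first]: 76 @ $5.70 + 209 @ $7.15 = $1,927.55
Ending inventory: 121 @ $7.15 + 78 @ $8.80 = $1,551.55

COGS = $1,927.55; ending inventory = $1,551.55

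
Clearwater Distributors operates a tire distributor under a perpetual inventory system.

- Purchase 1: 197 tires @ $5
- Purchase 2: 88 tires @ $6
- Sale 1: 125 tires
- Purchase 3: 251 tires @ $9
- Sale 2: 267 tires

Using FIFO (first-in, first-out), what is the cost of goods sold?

COGS = $2,476

Sale 1 (125) [FIFO — oldest first]: 125 @ $5 = $625
Sale 2 (267) [FIFO — oldest first]: 72 @ $5 + 88 @ $6 + 107 @ $9 = $1,851
Total COGS = $625 + $1,851 = $2,476
Ending inventory: 144 @ $9 = $1,296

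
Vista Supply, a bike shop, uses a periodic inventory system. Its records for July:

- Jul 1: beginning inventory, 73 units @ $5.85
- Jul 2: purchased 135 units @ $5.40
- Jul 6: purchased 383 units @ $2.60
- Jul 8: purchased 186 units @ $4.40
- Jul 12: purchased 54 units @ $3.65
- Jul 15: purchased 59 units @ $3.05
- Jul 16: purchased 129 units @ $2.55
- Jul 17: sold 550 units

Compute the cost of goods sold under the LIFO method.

COGS = $1,841.60

Jul 17, 550 sold [LIFO — newest first]: 129 @ $2.55 + 59 @ $3.05 + 54 @ $3.65 + 186 @ $4.40 + 122 @ $2.60 = $1,841.60
Ending inventory: 73 @ $5.85 + 135 @ $5.40 + 261 @ $2.60 = $1,834.65
Check: goods available $3,676.25 = COGS $1,841.60 + ending $1,834.65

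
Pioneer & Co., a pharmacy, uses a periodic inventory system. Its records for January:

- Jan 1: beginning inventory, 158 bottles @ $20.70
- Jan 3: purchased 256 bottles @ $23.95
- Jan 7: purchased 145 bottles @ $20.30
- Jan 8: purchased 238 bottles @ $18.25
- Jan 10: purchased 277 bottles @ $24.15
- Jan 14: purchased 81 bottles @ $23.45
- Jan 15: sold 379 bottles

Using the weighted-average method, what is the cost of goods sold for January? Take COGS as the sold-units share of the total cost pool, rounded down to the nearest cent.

Jan 15, sell 379: 379/1155 × $25,277.80 → $8,294.62
Ending inventory (cost pool remaining) = $16,983.18

COGS = $8,294.62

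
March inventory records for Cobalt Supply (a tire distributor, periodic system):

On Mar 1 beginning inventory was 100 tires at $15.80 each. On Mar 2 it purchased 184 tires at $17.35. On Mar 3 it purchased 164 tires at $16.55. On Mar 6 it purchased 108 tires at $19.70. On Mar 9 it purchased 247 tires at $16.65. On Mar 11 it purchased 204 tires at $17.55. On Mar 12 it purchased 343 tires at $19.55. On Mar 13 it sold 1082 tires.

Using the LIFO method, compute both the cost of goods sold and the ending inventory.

COGS = $19,517.80; ending inventory = $4,494.80

Mar 13, 1082 sold [LIFO — newest first]: 343 @ $19.55 + 204 @ $17.55 + 247 @ $16.65 + 108 @ $19.70 + 164 @ $16.55 + 16 @ $17.35 = $19,517.80
Ending inventory: 100 @ $15.80 + 168 @ $17.35 = $4,494.80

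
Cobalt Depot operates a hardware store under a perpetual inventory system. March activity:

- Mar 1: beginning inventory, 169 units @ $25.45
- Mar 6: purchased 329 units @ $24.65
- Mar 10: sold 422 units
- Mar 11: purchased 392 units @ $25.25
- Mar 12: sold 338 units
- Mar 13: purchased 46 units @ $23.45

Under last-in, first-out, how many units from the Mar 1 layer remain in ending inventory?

Mar 10, 422 sold [LIFO — newest first]: 329 @ $24.65 + 93 @ $25.45 = $10,476.70
Mar 12, 338 sold [LIFO — newest first]: 338 @ $25.25 = $8,534.50
Total COGS = $10,476.70 + $8,534.50 = $19,011.20
Ending inventory: 76 @ $25.45 + 54 @ $25.25 + 46 @ $23.45 = $4,376.40
Check: goods available $23,387.60 = COGS $19,011.20 + ending $4,376.40

76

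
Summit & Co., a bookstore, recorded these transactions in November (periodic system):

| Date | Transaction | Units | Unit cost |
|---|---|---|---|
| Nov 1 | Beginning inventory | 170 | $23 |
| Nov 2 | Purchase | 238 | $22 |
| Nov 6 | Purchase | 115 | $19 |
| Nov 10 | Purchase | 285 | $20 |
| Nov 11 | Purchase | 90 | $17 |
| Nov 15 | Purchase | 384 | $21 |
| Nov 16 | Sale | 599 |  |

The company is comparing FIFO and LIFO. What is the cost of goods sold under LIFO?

COGS = $12,094

FIFO COGS: 170 @ $23 + 238 @ $22 + 115 @ $19 + 76 @ $20 = $12,851
LIFO COGS: 384 @ $21 + 90 @ $17 + 125 @ $20 = $12,094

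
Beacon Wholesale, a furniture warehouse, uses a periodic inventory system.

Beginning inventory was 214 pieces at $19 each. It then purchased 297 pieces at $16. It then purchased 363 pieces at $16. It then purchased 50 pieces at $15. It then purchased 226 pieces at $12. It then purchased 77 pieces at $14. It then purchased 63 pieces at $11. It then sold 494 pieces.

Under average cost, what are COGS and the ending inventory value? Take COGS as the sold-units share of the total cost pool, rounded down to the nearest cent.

COGS = $7,604.91; ending inventory = $12,254.09

Sale 1, sell 494: 494/1290 × $19,859.00 → $7,604.91
Ending inventory (cost pool remaining) = $12,254.09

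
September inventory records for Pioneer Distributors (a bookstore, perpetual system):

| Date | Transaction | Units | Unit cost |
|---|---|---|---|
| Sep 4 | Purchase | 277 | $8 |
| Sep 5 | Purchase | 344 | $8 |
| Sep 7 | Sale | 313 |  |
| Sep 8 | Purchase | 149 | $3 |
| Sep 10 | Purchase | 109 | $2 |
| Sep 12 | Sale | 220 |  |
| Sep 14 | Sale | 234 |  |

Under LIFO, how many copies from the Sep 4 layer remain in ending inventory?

112

Sep 7, 313 sold [LIFO — newest first]: 313 @ $8 = $2,504
Sep 12, 220 sold [LIFO — newest first]: 109 @ $2 + 111 @ $3 = $551
Sep 14, 234 sold [LIFO — newest first]: 38 @ $3 + 31 @ $8 + 165 @ $8 = $1,682
Total COGS = $2,504 + $551 + $1,682 = $4,737
Ending inventory: 112 @ $8 = $896
Check: goods available $5,633 = COGS $4,737 + ending $896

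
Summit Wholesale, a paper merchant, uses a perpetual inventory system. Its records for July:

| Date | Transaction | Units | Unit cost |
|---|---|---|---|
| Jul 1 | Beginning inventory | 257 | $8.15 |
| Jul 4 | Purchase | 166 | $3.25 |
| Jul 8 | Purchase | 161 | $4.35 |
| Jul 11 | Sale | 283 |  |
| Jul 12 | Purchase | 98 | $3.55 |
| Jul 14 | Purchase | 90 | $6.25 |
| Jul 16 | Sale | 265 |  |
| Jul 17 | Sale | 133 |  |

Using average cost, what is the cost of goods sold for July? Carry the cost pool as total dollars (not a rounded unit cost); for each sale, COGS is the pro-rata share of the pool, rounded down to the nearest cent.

COGS = $3,755.55

After Jul 1: 257 on hand, pool $2,094.55 (≈ $8.1500 each)
After Jul 4: 423 on hand, pool $2,634.05 (≈ $6.2271 each)
After Jul 8: 584 on hand, pool $3,334.40 (≈ $5.7096 each)
Jul 11, sell 283: 283/584 × $3,334.40 → $1,615.81
After Jul 12: 399 on hand, pool $2,066.49 (≈ $5.1792 each)
After Jul 14: 489 on hand, pool $2,628.99 (≈ $5.3763 each)
Jul 16, sell 265: 265/489 × $2,628.99 → $1,424.70
Jul 17, sell 133: 133/224 × $1,204.29 → $715.04
Total COGS = $1,615.81 + $1,424.70 + $715.04 = $3,755.55
Ending inventory (cost pool remaining) = $489.25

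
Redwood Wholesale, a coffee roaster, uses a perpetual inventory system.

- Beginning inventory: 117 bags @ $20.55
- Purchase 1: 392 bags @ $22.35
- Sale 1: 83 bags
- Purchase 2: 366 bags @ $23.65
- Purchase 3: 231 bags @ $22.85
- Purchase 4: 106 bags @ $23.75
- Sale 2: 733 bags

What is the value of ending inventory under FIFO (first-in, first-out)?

Sale 1 (83) [FIFO — oldest first]: 83 @ $20.55 = $1,705.65
Sale 2 (733) [FIFO — oldest first]: 34 @ $20.55 + 392 @ $22.35 + 307 @ $23.65 = $16,720.45
Total COGS = $1,705.65 + $16,720.45 = $18,426.10
Ending inventory: 59 @ $23.65 + 231 @ $22.85 + 106 @ $23.75 = $9,191.20

Ending inventory = $9,191.20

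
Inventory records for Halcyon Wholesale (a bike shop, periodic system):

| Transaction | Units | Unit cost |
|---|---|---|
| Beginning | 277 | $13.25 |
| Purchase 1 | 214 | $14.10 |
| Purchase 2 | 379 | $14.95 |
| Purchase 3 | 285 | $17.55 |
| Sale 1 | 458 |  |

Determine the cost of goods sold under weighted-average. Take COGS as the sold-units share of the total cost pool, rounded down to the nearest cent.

COGS = $6,882.07

Sale 1, sell 458: 458/1155 × $17,355.45 → $6,882.07
Ending inventory (cost pool remaining) = $10,473.38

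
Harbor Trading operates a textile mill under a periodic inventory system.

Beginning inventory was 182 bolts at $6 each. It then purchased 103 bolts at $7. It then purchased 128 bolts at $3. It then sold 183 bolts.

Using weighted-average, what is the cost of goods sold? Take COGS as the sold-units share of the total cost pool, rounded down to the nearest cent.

Sale 1, sell 183: 183/413 × $2,197.00 → $973.48
Ending inventory (cost pool remaining) = $1,223.52

COGS = $973.48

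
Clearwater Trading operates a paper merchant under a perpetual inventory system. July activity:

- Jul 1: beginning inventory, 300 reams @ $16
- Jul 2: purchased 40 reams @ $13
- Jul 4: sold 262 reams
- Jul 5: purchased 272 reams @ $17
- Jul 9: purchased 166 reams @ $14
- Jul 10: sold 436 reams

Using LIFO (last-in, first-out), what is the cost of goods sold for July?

COGS = $10,986

Jul 4, 262 sold [LIFO — newest first]: 40 @ $13 + 222 @ $16 = $4,072
Jul 10, 436 sold [LIFO — newest first]: 166 @ $14 + 270 @ $17 = $6,914
Total COGS = $4,072 + $6,914 = $10,986
Ending inventory: 78 @ $16 + 2 @ $17 = $1,282
Check: goods available $12,268 = COGS $10,986 + ending $1,282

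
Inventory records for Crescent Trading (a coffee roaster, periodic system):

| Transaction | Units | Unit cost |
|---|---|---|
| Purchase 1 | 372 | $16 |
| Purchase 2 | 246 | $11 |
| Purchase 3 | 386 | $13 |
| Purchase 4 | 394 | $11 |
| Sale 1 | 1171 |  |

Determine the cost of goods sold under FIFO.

Sale 1 (1171) [FIFO — oldest first]: 372 @ $16 + 246 @ $11 + 386 @ $13 + 167 @ $11 = $15,513
Ending inventory: 227 @ $11 = $2,497
Check: goods available $18,010 = COGS $15,513 + ending $2,497

COGS = $15,513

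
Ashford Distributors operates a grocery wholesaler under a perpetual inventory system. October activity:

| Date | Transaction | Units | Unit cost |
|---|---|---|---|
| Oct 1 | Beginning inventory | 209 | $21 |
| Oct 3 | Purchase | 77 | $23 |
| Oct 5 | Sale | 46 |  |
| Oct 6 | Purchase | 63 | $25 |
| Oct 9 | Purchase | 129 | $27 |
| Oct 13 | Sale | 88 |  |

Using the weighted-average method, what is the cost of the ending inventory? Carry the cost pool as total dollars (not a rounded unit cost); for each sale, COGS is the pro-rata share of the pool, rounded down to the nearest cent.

Ending inventory = $8,143.92

After Oct 1: 209 on hand, pool $4,389.00 (≈ $21.0000 each)
After Oct 3: 286 on hand, pool $6,160.00 (≈ $21.5385 each)
Oct 5, sell 46: 46/286 × $6,160.00 → $990.76
After Oct 6: 303 on hand, pool $6,744.24 (≈ $22.2582 each)
After Oct 9: 432 on hand, pool $10,227.24 (≈ $23.6742 each)
Oct 13, sell 88: 88/432 × $10,227.24 → $2,083.32
Total COGS = $990.76 + $2,083.32 = $3,074.08
Ending inventory (cost pool remaining) = $8,143.92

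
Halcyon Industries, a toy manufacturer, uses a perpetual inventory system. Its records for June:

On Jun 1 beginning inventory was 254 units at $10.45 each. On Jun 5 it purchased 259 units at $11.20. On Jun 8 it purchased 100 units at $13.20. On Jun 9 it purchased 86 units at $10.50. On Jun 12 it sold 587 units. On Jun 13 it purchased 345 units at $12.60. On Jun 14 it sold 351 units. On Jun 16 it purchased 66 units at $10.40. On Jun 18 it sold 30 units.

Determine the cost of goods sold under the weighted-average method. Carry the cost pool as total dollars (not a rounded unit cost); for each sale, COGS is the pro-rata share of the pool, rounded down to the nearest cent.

COGS = $11,173.75

After Jun 1: 254 on hand, pool $2,654.30 (≈ $10.4500 each)
After Jun 5: 513 on hand, pool $5,555.10 (≈ $10.8287 each)
After Jun 8: 613 on hand, pool $6,875.10 (≈ $11.2155 each)
After Jun 9: 699 on hand, pool $7,778.10 (≈ $11.1275 each)
Jun 12, sell 587: 587/699 × $7,778.10 → $6,531.82
After Jun 13: 457 on hand, pool $5,593.28 (≈ $12.2391 each)
Jun 14, sell 351: 351/457 × $5,593.28 → $4,295.93
After Jun 16: 172 on hand, pool $1,983.75 (≈ $11.5334 each)
Jun 18, sell 30: 30/172 × $1,983.75 → $346.00
Total COGS = $6,531.82 + $4,295.93 + $346.00 = $11,173.75
Ending inventory (cost pool remaining) = $1,637.75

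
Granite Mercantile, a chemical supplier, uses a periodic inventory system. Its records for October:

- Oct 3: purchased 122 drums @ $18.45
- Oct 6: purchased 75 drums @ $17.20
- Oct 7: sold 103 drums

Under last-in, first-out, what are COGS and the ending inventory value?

COGS = $1,806.60; ending inventory = $1,734.30

Oct 7, 103 sold [LIFO — newest first]: 75 @ $17.20 + 28 @ $18.45 = $1,806.60
Ending inventory: 94 @ $18.45 = $1,734.30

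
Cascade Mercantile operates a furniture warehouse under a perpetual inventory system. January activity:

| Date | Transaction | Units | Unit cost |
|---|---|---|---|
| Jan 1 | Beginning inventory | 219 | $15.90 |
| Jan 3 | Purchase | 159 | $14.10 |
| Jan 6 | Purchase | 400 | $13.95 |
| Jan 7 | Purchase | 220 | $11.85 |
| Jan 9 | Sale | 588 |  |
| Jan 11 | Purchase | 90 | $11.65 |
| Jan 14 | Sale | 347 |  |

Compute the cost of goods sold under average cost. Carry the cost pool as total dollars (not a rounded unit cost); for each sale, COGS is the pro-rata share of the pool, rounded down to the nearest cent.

After Jan 1: 219 on hand, pool $3,482.10 (≈ $15.9000 each)
After Jan 3: 378 on hand, pool $5,724.00 (≈ $15.1429 each)
After Jan 6: 778 on hand, pool $11,304.00 (≈ $14.5296 each)
After Jan 7: 998 on hand, pool $13,911.00 (≈ $13.9389 each)
Jan 9, sell 588: 588/998 × $13,911.00 → $8,196.06
After Jan 11: 500 on hand, pool $6,763.44 (≈ $13.5269 each)
Jan 14, sell 347: 347/500 × $6,763.44 → $4,693.82
Total COGS = $8,196.06 + $4,693.82 = $12,889.88
Ending inventory (cost pool remaining) = $2,069.62
Check: goods available $14,959.50 = COGS $12,889.88 + ending $2,069.62

COGS = $12,889.88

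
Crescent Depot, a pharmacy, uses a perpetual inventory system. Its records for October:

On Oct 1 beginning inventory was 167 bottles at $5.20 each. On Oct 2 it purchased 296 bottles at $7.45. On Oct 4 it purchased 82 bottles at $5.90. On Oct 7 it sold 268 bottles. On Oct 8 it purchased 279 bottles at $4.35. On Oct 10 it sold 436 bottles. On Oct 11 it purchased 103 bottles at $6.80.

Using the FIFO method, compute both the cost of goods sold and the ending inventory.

COGS = $4,249.05; ending inventory = $1,222.40

Oct 7, 268 sold [FIFO — oldest first]: 167 @ $5.20 + 101 @ $7.45 = $1,620.85
Oct 10, 436 sold [FIFO — oldest first]: 195 @ $7.45 + 82 @ $5.90 + 159 @ $4.35 = $2,628.20
Total COGS = $1,620.85 + $2,628.20 = $4,249.05
Ending inventory: 120 @ $4.35 + 103 @ $6.80 = $1,222.40
Check: goods available $5,471.45 = COGS $4,249.05 + ending $1,222.40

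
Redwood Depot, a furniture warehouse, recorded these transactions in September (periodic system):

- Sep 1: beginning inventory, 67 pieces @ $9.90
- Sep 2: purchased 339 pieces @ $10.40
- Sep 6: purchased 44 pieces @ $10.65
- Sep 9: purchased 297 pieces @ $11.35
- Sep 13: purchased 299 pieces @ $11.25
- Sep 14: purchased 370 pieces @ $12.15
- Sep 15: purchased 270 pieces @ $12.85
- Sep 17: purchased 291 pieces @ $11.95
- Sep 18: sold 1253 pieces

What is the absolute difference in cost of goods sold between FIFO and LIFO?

FIFO COGS: 67 @ $9.90 + 339 @ $10.40 + 44 @ $10.65 + 297 @ $11.35 + 299 @ $11.25 + 207 @ $12.15 = $13,907.25
LIFO COGS: 291 @ $11.95 + 270 @ $12.85 + 370 @ $12.15 + 299 @ $11.25 + 23 @ $11.35 = $15,067.25
Difference = |$13,907.25 − $15,067.25| = $1,160.00

$1,160.00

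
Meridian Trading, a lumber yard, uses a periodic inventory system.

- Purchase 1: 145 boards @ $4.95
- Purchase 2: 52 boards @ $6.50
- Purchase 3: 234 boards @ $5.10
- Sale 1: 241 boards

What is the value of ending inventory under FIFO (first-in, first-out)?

Sale 1 (241) [FIFO — oldest first]: 145 @ $4.95 + 52 @ $6.50 + 44 @ $5.10 = $1,280.15
Ending inventory: 190 @ $5.10 = $969.00

Ending inventory = $969.00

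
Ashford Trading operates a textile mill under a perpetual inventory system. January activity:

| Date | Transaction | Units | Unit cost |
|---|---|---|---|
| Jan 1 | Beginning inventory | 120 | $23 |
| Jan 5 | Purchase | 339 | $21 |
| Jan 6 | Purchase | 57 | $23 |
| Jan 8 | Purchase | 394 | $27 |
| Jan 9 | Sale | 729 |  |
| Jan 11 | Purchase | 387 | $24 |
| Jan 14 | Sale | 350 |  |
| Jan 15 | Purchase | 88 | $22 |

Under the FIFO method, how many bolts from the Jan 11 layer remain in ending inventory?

Jan 9, 729 sold [FIFO — oldest first]: 120 @ $23 + 339 @ $21 + 57 @ $23 + 213 @ $27 = $16,941
Jan 14, 350 sold [FIFO — oldest first]: 181 @ $27 + 169 @ $24 = $8,943
Total COGS = $16,941 + $8,943 = $25,884
Ending inventory: 218 @ $24 + 88 @ $22 = $7,168
Check: goods available $33,052 = COGS $25,884 + ending $7,168

218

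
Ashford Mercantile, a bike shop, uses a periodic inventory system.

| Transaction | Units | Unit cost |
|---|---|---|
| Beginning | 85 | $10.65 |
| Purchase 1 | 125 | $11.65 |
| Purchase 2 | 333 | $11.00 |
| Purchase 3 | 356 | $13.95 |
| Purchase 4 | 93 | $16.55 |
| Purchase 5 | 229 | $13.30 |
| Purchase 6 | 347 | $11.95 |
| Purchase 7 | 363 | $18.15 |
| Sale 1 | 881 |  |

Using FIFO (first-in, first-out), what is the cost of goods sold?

Sale 1 (881) [FIFO — oldest first]: 85 @ $10.65 + 125 @ $11.65 + 333 @ $11.00 + 338 @ $13.95 = $10,739.60
Ending inventory: 18 @ $13.95 + 93 @ $16.55 + 229 @ $13.30 + 347 @ $11.95 + 363 @ $18.15 = $15,571.05

COGS = $10,739.60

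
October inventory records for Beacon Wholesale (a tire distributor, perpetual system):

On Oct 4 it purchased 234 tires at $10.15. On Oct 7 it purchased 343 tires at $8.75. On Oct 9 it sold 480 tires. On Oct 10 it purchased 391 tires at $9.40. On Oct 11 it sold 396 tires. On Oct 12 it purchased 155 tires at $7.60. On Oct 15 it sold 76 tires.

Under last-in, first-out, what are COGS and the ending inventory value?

COGS = $8,695.55; ending inventory = $1,534.20

Oct 9, 480 sold [LIFO — newest first]: 343 @ $8.75 + 137 @ $10.15 = $4,391.80
Oct 11, 396 sold [LIFO — newest first]: 391 @ $9.40 + 5 @ $10.15 = $3,726.15
Oct 15, 76 sold [LIFO — newest first]: 76 @ $7.60 = $577.60
Total COGS = $4,391.80 + $3,726.15 + $577.60 = $8,695.55
Ending inventory: 92 @ $10.15 + 79 @ $7.60 = $1,534.20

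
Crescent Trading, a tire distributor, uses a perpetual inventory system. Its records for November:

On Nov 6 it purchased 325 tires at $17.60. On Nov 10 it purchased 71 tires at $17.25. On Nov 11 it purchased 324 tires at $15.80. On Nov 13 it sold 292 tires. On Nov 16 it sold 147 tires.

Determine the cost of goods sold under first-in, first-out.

COGS = $7,624.15

Nov 13, 292 sold [FIFO — oldest first]: 292 @ $17.60 = $5,139.20
Nov 16, 147 sold [FIFO — oldest first]: 33 @ $17.60 + 71 @ $17.25 + 43 @ $15.80 = $2,484.95
Total COGS = $5,139.20 + $2,484.95 = $7,624.15
Ending inventory: 281 @ $15.80 = $4,439.80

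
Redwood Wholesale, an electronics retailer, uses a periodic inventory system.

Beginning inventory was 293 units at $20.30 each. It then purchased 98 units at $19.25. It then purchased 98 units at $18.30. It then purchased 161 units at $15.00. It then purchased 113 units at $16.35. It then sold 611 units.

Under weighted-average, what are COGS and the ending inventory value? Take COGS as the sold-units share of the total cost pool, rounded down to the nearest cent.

COGS = $11,123.20; ending inventory = $2,767.15

Sale 1, sell 611: 611/763 × $13,890.35 → $11,123.20
Ending inventory (cost pool remaining) = $2,767.15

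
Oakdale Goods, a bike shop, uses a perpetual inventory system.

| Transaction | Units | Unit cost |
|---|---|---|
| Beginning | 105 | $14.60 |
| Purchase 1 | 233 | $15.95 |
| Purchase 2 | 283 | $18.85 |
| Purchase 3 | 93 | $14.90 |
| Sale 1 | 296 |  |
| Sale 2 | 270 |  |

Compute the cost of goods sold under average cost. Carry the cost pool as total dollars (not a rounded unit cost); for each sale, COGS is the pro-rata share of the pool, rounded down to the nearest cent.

After Beginning: 105 on hand, pool $1,533.00 (≈ $14.6000 each)
After Purchase 1: 338 on hand, pool $5,249.35 (≈ $15.5306 each)
After Purchase 2: 621 on hand, pool $10,583.90 (≈ $17.0433 each)
After Purchase 3: 714 on hand, pool $11,969.60 (≈ $16.7641 each)
Sale 1, sell 296: 296/714 × $11,969.60 → $4,962.18
Sale 2, sell 270: 270/418 × $7,007.42 → $4,526.32
Total COGS = $4,962.18 + $4,526.32 = $9,488.50
Ending inventory (cost pool remaining) = $2,481.10

COGS = $9,488.50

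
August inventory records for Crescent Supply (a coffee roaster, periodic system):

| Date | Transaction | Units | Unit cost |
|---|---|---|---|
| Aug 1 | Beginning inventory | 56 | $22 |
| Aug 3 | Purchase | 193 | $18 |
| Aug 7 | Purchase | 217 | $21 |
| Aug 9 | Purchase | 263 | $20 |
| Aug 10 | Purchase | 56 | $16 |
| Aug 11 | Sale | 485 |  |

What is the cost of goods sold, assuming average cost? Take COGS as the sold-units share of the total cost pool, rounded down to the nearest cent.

Aug 11, sell 485: 485/785 × $15,419.00 → $9,526.38
Ending inventory (cost pool remaining) = $5,892.62

COGS = $9,526.38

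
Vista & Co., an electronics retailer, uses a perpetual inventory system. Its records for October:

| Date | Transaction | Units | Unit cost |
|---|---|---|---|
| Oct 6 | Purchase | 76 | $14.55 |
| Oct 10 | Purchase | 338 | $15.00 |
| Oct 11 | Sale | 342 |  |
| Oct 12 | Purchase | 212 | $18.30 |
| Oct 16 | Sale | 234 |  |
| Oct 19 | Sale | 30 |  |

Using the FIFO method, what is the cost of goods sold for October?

COGS = $9,689.40

Oct 11, 342 sold [FIFO — oldest first]: 76 @ $14.55 + 266 @ $15.00 = $5,095.80
Oct 16, 234 sold [FIFO — oldest first]: 72 @ $15.00 + 162 @ $18.30 = $4,044.60
Oct 19, 30 sold [FIFO — oldest first]: 30 @ $18.30 = $549.00
Total COGS = $5,095.80 + $4,044.60 + $549.00 = $9,689.40
Ending inventory: 20 @ $18.30 = $366.00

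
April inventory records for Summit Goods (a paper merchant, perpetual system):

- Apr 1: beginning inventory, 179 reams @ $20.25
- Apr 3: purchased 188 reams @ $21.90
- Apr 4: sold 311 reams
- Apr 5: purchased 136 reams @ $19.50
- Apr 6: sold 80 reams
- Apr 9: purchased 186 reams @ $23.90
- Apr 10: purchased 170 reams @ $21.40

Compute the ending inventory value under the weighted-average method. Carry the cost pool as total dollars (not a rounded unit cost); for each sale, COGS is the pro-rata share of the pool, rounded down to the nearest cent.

After Apr 1: 179 on hand, pool $3,624.75 (≈ $20.2500 each)
After Apr 3: 367 on hand, pool $7,741.95 (≈ $21.0952 each)
Apr 4, sell 311: 311/367 × $7,741.95 → $6,560.61
After Apr 5: 192 on hand, pool $3,833.34 (≈ $19.9653 each)
Apr 6, sell 80: 80/192 × $3,833.34 → $1,597.22
After Apr 9: 298 on hand, pool $6,681.52 (≈ $22.4212 each)
After Apr 10: 468 on hand, pool $10,319.52 (≈ $22.0503 each)
Total COGS = $6,560.61 + $1,597.22 = $8,157.83
Ending inventory (cost pool remaining) = $10,319.52

Ending inventory = $10,319.52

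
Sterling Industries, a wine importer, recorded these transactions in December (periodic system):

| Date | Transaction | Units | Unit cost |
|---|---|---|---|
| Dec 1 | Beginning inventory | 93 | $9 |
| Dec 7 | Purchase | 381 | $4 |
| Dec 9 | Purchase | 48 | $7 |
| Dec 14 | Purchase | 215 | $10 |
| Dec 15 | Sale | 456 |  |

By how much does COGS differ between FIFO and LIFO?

$969

FIFO COGS: 93 @ $9 + 363 @ $4 = $2,289
LIFO COGS: 215 @ $10 + 48 @ $7 + 193 @ $4 = $3,258
Difference = |$2,289 − $3,258| = $969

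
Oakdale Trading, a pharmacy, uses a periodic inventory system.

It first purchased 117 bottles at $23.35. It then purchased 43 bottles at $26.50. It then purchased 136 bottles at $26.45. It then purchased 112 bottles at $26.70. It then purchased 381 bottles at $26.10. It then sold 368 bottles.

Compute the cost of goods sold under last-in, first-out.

COGS = $9,604.80

Sale 1 (368) [LIFO — newest first]: 368 @ $26.10 = $9,604.80
Ending inventory: 117 @ $23.35 + 43 @ $26.50 + 136 @ $26.45 + 112 @ $26.70 + 13 @ $26.10 = $10,798.35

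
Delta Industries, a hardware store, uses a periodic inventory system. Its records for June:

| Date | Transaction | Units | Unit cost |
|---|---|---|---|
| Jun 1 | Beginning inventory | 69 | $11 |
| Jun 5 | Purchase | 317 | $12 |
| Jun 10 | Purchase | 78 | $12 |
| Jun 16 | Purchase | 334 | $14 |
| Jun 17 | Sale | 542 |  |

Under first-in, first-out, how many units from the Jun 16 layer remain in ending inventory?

Jun 17, 542 sold [FIFO — oldest first]: 69 @ $11 + 317 @ $12 + 78 @ $12 + 78 @ $14 = $6,591
Ending inventory: 256 @ $14 = $3,584
Check: goods available $10,175 = COGS $6,591 + ending $3,584

256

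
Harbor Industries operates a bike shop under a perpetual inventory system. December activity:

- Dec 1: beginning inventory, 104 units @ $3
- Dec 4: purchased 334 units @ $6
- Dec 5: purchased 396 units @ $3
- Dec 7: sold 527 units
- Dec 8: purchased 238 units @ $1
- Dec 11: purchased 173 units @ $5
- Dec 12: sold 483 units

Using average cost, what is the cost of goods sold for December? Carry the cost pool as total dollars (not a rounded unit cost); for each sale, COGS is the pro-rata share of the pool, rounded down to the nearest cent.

After Dec 1: 104 on hand, pool $312.00 (≈ $3.0000 each)
After Dec 4: 438 on hand, pool $2,316.00 (≈ $5.2877 each)
After Dec 5: 834 on hand, pool $3,504.00 (≈ $4.2014 each)
Dec 7, sell 527: 527/834 × $3,504.00 → $2,214.15
After Dec 8: 545 on hand, pool $1,527.85 (≈ $2.8034 each)
After Dec 11: 718 on hand, pool $2,392.85 (≈ $3.3327 each)
Dec 12, sell 483: 483/718 × $2,392.85 → $1,609.67
Total COGS = $2,214.15 + $1,609.67 = $3,823.82
Ending inventory (cost pool remaining) = $783.18

COGS = $3,823.82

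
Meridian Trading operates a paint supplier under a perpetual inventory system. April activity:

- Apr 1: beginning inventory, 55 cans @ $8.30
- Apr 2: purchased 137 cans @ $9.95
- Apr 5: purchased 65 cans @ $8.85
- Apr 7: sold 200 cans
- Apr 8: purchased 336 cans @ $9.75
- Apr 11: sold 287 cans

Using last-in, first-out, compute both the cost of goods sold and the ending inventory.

Apr 7, 200 sold [LIFO — newest first]: 65 @ $8.85 + 135 @ $9.95 = $1,918.50
Apr 11, 287 sold [LIFO — newest first]: 287 @ $9.75 = $2,798.25
Total COGS = $1,918.50 + $2,798.25 = $4,716.75
Ending inventory: 55 @ $8.30 + 2 @ $9.95 + 49 @ $9.75 = $954.15

COGS = $4,716.75; ending inventory = $954.15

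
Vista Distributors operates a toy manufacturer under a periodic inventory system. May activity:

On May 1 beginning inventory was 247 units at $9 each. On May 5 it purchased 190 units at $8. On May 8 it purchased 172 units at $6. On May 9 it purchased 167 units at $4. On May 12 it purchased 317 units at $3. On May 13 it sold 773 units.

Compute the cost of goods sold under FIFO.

COGS = $5,431

May 13, 773 sold [FIFO — oldest first]: 247 @ $9 + 190 @ $8 + 172 @ $6 + 164 @ $4 = $5,431
Ending inventory: 3 @ $4 + 317 @ $3 = $963
Check: goods available $6,394 = COGS $5,431 + ending $963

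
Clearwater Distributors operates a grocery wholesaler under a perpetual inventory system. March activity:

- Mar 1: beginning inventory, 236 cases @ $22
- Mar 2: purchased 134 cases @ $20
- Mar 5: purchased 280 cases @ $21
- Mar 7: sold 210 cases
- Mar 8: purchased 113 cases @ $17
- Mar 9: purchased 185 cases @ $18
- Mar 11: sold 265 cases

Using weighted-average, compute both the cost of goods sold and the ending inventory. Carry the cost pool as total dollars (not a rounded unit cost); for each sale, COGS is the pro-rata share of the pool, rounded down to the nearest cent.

After Mar 1: 236 on hand, pool $5,192.00 (≈ $22.0000 each)
After Mar 2: 370 on hand, pool $7,872.00 (≈ $21.2757 each)
After Mar 5: 650 on hand, pool $13,752.00 (≈ $21.1569 each)
Mar 7, sell 210: 210/650 × $13,752.00 → $4,442.95
After Mar 8: 553 on hand, pool $11,230.05 (≈ $20.3075 each)
After Mar 9: 738 on hand, pool $14,560.05 (≈ $19.7291 each)
Mar 11, sell 265: 265/738 × $14,560.05 → $5,228.20
Total COGS = $4,442.95 + $5,228.20 = $9,671.15
Ending inventory (cost pool remaining) = $9,331.85
Check: goods available $19,003.00 = COGS $9,671.15 + ending $9,331.85

COGS = $9,671.15; ending inventory = $9,331.85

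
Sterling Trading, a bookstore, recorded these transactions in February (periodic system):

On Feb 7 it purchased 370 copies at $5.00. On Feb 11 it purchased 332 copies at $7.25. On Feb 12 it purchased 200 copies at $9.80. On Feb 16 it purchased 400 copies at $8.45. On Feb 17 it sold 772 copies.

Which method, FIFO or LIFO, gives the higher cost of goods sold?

LIFO

FIFO COGS: 370 @ $5.00 + 332 @ $7.25 + 70 @ $9.80 = $4,943.00
LIFO COGS: 400 @ $8.45 + 200 @ $9.80 + 172 @ $7.25 = $6,587.00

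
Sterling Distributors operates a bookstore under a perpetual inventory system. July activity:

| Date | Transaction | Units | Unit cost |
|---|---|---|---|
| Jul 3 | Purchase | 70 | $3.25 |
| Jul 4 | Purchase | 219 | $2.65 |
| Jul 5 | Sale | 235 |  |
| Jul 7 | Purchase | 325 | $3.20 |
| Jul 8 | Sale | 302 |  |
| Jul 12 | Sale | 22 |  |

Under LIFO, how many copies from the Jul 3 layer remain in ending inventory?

54

Jul 5, 235 sold [LIFO — newest first]: 219 @ $2.65 + 16 @ $3.25 = $632.35
Jul 8, 302 sold [LIFO — newest first]: 302 @ $3.20 = $966.40
Jul 12, 22 sold [LIFO — newest first]: 22 @ $3.20 = $70.40
Total COGS = $632.35 + $966.40 + $70.40 = $1,669.15
Ending inventory: 54 @ $3.25 + 1 @ $3.20 = $178.70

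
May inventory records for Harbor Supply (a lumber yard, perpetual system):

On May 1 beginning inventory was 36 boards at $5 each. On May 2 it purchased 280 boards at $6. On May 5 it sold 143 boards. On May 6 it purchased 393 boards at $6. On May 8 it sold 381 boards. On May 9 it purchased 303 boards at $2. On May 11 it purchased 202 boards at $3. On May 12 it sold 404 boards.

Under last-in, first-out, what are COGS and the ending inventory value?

COGS = $4,154; ending inventory = $1,276

May 5, 143 sold [LIFO — newest first]: 143 @ $6 = $858
May 8, 381 sold [LIFO — newest first]: 381 @ $6 = $2,286
May 12, 404 sold [LIFO — newest first]: 202 @ $3 + 202 @ $2 = $1,010
Total COGS = $858 + $2,286 + $1,010 = $4,154
Ending inventory: 36 @ $5 + 137 @ $6 + 12 @ $6 + 101 @ $2 = $1,276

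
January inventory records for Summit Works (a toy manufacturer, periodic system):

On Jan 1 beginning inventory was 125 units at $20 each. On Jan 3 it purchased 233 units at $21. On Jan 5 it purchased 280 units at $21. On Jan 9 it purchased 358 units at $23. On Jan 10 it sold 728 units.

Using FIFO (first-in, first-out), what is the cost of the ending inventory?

Jan 10, 728 sold [FIFO — oldest first]: 125 @ $20 + 233 @ $21 + 280 @ $21 + 90 @ $23 = $15,343
Ending inventory: 268 @ $23 = $6,164

Ending inventory = $6,164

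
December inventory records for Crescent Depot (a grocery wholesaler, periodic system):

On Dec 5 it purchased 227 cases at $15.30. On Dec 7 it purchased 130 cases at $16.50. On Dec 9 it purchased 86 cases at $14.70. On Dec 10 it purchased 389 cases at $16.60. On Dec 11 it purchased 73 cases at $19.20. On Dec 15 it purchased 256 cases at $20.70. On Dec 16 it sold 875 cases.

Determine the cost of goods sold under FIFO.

Dec 16, 875 sold [FIFO — oldest first]: 227 @ $15.30 + 130 @ $16.50 + 86 @ $14.70 + 389 @ $16.60 + 43 @ $19.20 = $14,165.30
Ending inventory: 30 @ $19.20 + 256 @ $20.70 = $5,875.20
Check: goods available $20,040.50 = COGS $14,165.30 + ending $5,875.20

COGS = $14,165.30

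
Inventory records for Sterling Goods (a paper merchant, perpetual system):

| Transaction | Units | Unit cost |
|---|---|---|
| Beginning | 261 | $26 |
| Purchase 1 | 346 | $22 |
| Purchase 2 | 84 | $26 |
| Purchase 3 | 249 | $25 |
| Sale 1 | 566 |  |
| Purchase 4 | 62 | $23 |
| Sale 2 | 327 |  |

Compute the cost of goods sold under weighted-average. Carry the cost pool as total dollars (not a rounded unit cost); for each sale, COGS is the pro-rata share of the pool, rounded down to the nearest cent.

After Beginning: 261 on hand, pool $6,786.00 (≈ $26.0000 each)
After Purchase 1: 607 on hand, pool $14,398.00 (≈ $23.7199 each)
After Purchase 2: 691 on hand, pool $16,582.00 (≈ $23.9971 each)
After Purchase 3: 940 on hand, pool $22,807.00 (≈ $24.2628 each)
Sale 1, sell 566: 566/940 × $22,807.00 → $13,732.72
After Purchase 4: 436 on hand, pool $10,500.28 (≈ $24.0832 each)
Sale 2, sell 327: 327/436 × $10,500.28 → $7,875.21
Total COGS = $13,732.72 + $7,875.21 = $21,607.93
Ending inventory (cost pool remaining) = $2,625.07

COGS = $21,607.93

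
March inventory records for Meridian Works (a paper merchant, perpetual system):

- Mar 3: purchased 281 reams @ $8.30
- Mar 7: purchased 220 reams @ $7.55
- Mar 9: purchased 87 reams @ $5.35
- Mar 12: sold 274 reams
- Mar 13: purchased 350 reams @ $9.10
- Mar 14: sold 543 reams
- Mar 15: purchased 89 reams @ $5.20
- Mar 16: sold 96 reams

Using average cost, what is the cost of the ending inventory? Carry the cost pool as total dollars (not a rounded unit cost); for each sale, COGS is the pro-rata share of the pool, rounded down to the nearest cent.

After Mar 3: 281 on hand, pool $2,332.30 (≈ $8.3000 each)
After Mar 7: 501 on hand, pool $3,993.30 (≈ $7.9707 each)
After Mar 9: 588 on hand, pool $4,458.75 (≈ $7.5829 each)
Mar 12, sell 274: 274/588 × $4,458.75 → $2,077.71
After Mar 13: 664 on hand, pool $5,566.04 (≈ $8.3826 each)
Mar 14, sell 543: 543/664 × $5,566.04 → $4,551.74
After Mar 15: 210 on hand, pool $1,477.10 (≈ $7.0338 each)
Mar 16, sell 96: 96/210 × $1,477.10 → $675.24
Total COGS = $2,077.71 + $4,551.74 + $675.24 = $7,304.69
Ending inventory (cost pool remaining) = $801.86

Ending inventory = $801.86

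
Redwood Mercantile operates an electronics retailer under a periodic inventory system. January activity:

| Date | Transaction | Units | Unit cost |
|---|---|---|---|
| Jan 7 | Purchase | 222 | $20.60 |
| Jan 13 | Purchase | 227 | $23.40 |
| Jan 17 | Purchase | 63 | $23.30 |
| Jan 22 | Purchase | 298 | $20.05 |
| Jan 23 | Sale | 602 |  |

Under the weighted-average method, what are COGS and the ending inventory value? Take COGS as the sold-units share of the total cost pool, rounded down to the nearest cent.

COGS = $12,878.19; ending inventory = $4,449.61

Jan 23, sell 602: 602/810 × $17,327.80 → $12,878.19
Ending inventory (cost pool remaining) = $4,449.61
Check: goods available $17,327.80 = COGS $12,878.19 + ending $4,449.61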